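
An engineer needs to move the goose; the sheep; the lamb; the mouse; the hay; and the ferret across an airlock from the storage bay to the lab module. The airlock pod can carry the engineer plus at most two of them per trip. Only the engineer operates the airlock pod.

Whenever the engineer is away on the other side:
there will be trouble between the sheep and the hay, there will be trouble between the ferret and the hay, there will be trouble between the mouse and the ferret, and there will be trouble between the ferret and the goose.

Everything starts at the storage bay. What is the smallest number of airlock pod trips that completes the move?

Counting alone: the engineer can take at most 2 across per trip to the lab module, so moving all 6 needs at least 3 loaded trips out, with a return between consecutive ones — at least 5 crossings.
The safety rule pushes this higher. Following every safe sequence of crossings, the most of the 6 that can be at the lab module as the airlock pod arrives there on crossing 5 is 5 — never all 6.
So no plan with fewer than 7 crossings exists, and this one achieves 7:
1. Engineer goes to the lab module with the ferret and the sheep.
2. Engineer goes back to the storage bay alone.
3. Engineer goes to the lab module with the lamb.
4. Engineer goes back to the storage bay alone.
5. Engineer goes to the lab module with the goose and the mouse.
6. Engineer goes back to the storage bay with the ferret.
7. Engineer goes to the lab module with the ferret and the hay.

7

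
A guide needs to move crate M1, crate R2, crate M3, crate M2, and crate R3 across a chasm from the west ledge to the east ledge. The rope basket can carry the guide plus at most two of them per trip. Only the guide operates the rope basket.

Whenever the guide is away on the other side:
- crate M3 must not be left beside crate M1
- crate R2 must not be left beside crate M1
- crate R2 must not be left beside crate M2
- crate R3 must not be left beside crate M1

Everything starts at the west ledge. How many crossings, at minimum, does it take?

5

Counting alone: the guide can take at most 2 across per trip to the east ledge, so moving all 5 needs at least 3 loaded trips out, with a return between consecutive ones — at least 5 crossings.
The plan below uses exactly 5 crossings, so it is optimal:
1. Guide goes to the east ledge with crate M1 and crate R2.
2. Guide goes back to the west ledge with crate M1.
3. Guide goes to the east ledge with crate M3 and crate R3.
4. Guide goes back to the west ledge alone.
5. Guide goes to the east ledge with crate M1 and crate M2.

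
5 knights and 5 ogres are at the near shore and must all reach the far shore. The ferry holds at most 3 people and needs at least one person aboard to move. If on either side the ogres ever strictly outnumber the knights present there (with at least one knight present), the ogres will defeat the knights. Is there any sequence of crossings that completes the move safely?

1. 2 ogres → the far shore.  (the near shore: 5K 3O; the far shore: 0K 2O)
2. 1 ogre ← the near shore.  (the near shore: 5K 4O; the far shore: 0K 1O)
3. 3 ogres → the far shore.  (the near shore: 5K 1O; the far shore: 0K 4O)
4. 1 ogre ← the near shore.  (the near shore: 5K 2O; the far shore: 0K 3O)
5. 3 knights → the far shore.  (the near shore: 2K 2O; the far shore: 3K 3O)
6. 1 knight and 1 ogre ← the near shore.  (the near shore: 3K 3O; the far shore: 2K 2O)
7. 3 knights → the far shore.  (the near shore: 0K 3O; the far shore: 5K 2O)
8. 1 ogre ← the near shore.  (the near shore: 0K 4O; the far shore: 5K 1O)
9. 2 ogres → the far shore.  (the near shore: 0K 2O; the far shore: 5K 3O)
10. 1 ogre ← the near shore.  (the near shore: 0K 3O; the far shore: 5K 2O)
11. 3 ogres → the far shore.  (the near shore: 0K 0O; the far shore: 5K 5O)

Yes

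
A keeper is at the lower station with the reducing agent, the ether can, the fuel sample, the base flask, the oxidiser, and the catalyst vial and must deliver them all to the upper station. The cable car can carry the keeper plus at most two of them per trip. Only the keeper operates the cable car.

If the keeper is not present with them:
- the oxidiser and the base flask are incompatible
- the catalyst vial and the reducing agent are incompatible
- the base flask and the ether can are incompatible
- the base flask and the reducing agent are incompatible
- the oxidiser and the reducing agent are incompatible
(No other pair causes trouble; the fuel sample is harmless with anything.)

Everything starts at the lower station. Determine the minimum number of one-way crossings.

Counting alone: the keeper can take at most 2 across per trip to the upper station, so moving all 6 needs at least 3 loaded trips out, with a return between consecutive ones — at least 5 crossings.
The safety rule pushes this higher. Following every safe sequence of crossings, the most of the 6 that can be at the upper station as the cable car arrives there on crossings 5, 7 is 4, 5 respectively — never all 6.
So no plan with fewer than 9 crossings exists, and this one achieves 9:
1. Keeper goes to the upper station with the base flask and the reducing agent.  [the lower station: the catalyst vial, the ether can, the fuel sample, the oxidiser | the upper station: the base flask, the reducing agent]
2. Keeper goes back to the lower station with the reducing agent.  [the lower station: the catalyst vial, the ether can, the fuel sample, the oxidiser, the reducing agent | the upper station: the base flask]
3. Keeper goes to the upper station with the ether can and the reducing agent.  [the lower station: the catalyst vial, the fuel sample, the oxidiser | the upper station: the base flask, the ether can, the reducing agent]
4. Keeper goes back to the lower station with the base flask.  [the lower station: the base flask, the catalyst vial, the fuel sample, the oxidiser | the upper station: the ether can, the reducing agent]
5. Keeper goes to the upper station with the base flask and the fuel sample.  [the lower station: the catalyst vial, the oxidiser | the upper station: the base flask, the ether can, the fuel sample, the reducing agent]
6. Keeper goes back to the lower station with the base flask.  [the lower station: the base flask, the catalyst vial, the oxidiser | the upper station: the ether can, the fuel sample, the reducing agent]
7. Keeper goes to the upper station with the catalyst vial and the oxidiser.  [the lower station: the base flask | the upper station: the catalyst vial, the ether can, the fuel sample, the oxidiser, the reducing agent]
8. Keeper goes back to the lower station with the reducing agent.  [the lower station: the base flask, the reducing agent | the upper station: the catalyst vial, the ether can, the fuel sample, the oxidiser]
9. Keeper goes to the upper station with the base flask and the reducing agent.  [the lower station: — | the upper station: the base flask, the catalyst vial, the ether can, the fuel sample, the oxidiser, the reducing agent]

9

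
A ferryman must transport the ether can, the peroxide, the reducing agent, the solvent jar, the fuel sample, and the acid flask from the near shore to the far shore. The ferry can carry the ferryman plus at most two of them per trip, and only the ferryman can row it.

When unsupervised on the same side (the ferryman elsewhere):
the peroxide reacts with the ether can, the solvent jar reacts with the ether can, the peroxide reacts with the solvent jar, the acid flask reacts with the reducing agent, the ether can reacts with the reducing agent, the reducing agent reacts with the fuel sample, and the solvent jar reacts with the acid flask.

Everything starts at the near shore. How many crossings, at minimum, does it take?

Whatever the first load, the items left behind include a forbidden pair without the ferryman. No opening move is safe, so no plan exists.

impossible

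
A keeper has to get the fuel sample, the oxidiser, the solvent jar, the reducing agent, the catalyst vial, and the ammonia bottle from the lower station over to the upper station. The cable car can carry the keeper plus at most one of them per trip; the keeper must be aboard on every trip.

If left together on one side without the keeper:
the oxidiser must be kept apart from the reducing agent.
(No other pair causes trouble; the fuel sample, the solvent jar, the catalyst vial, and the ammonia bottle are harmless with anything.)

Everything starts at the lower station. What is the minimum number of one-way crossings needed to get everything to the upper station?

Counting alone: the keeper can take at most 1 across per trip to the upper station, so moving all 6 needs at least 6 loaded trips out, with a return between consecutive ones — at least 11 crossings.
The plan below uses exactly 11 crossings, so it is optimal:
1. Keeper goes to the upper station with the oxidiser.
2. Keeper goes back to the lower station alone.
3. Keeper goes to the upper station with the fuel sample.
4. Keeper goes back to the lower station alone.
5. Keeper goes to the upper station with the solvent jar.
6. Keeper goes back to the lower station alone.
7. Keeper goes to the upper station with the catalyst vial.
8. Keeper goes back to the lower station alone.
9. Keeper goes to the upper station with the ammonia bottle.
10. Keeper goes back to the lower station alone.
11. Keeper goes to the upper station with the reducing agent.

11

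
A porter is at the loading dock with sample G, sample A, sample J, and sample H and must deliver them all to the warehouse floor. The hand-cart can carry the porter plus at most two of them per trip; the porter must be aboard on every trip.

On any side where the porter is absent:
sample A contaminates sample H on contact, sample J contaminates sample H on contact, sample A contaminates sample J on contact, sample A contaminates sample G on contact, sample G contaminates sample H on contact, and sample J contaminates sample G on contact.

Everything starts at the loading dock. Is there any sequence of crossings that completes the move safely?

No

Whatever the first load, the items left behind include a forbidden pair without the porter. No opening move is safe, so no plan exists.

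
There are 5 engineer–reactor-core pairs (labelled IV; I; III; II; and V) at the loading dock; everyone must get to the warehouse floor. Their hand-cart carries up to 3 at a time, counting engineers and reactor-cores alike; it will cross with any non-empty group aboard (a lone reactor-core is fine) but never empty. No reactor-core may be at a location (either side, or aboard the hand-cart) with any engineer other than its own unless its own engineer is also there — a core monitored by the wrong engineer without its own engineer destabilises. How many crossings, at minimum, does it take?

11

Counting alone: each trip to the warehouse floor takes at most 3 across and each return brings at least 1 back, so after t trips out (and t−1 returns) at most 3t − (t−1) of the 10 are across; that first reaches 10 at t = 5, so at least 9 crossings are needed.
The safety rule pushes this higher. Following every safe sequence of crossings, the most of the 10 that can be at the warehouse floor as the hand-cart arrives there on crossing 9 is 9 — never all 10.
So no plan with fewer than 11 crossings exists, and this one achieves 11:
1. engineer IV and reactor-core IV cross → the warehouse floor.
2. engineer IV crosses ← the loading dock.
3. reactor-core I, reactor-core II, and reactor-core III cross → the warehouse floor.
4. reactor-core IV crosses ← the loading dock.
5. engineer I, engineer II, and engineer III cross → the warehouse floor.
6. engineer I and reactor-core I cross ← the loading dock.
7. engineer I, engineer IV, and engineer V cross → the warehouse floor.
8. reactor-core III crosses ← the loading dock.
9. reactor-core I and reactor-core IV cross → the warehouse floor.
10. reactor-core IV crosses ← the loading dock.
11. reactor-core III, reactor-core IV, and reactor-core V cross → the warehouse floor.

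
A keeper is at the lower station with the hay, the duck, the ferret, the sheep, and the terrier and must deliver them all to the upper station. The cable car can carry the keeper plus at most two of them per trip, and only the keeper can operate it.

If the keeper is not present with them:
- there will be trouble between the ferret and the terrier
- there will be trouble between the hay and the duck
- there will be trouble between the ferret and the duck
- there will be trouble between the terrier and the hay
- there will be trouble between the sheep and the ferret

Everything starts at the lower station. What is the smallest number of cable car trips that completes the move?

Counting alone: the keeper can take at most 2 across per trip to the upper station, so moving all 5 needs at least 3 loaded trips out, with a return between consecutive ones — at least 5 crossings.
The safety rule pushes this higher. Following every safe sequence of crossings, the most of the 5 that can be at the upper station as the cable car arrives there on crossing 5 is 4 — never all 5.
So no plan with fewer than 7 crossings exists, and this one achieves 7:
1. Keeper goes to the upper station with the ferret and the hay.  [the lower station: the duck, the sheep, the terrier | the upper station: the ferret, the hay]
2. Keeper goes back to the lower station alone.  [the lower station: the duck, the sheep, the terrier | the upper station: the ferret, the hay]
3. Keeper goes to the upper station with the duck.  [the lower station: the sheep, the terrier | the upper station: the duck, the ferret, the hay]
4. Keeper goes back to the lower station with the ferret and the hay.  [the lower station: the ferret, the hay, the sheep, the terrier | the upper station: the duck]
5. Keeper goes to the upper station with the sheep and the terrier.  [the lower station: the ferret, the hay | the upper station: the duck, the sheep, the terrier]
6. Keeper goes back to the lower station alone.  [the lower station: the ferret, the hay | the upper station: the duck, the sheep, the terrier]
7. Keeper goes to the upper station with the ferret and the hay.  [the lower station: — | the upper station: the duck, the ferret, the hay, the sheep, the terrier]

7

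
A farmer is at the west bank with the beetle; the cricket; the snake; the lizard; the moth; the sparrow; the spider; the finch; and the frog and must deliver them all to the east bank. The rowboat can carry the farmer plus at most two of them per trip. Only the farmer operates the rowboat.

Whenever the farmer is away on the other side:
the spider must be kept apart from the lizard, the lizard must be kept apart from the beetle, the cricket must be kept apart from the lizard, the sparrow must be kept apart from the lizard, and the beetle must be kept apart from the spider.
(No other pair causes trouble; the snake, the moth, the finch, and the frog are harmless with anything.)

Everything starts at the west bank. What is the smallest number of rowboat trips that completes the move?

15

Counting alone: the farmer can take at most 2 across per trip to the east bank, so moving all 9 needs at least 5 loaded trips out, with a return between consecutive ones — at least 9 crossings.
The safety rule pushes this higher. Following every safe sequence of crossings, the most of the 9 that can be at the east bank as the rowboat arrives there on crossings 9, 11, 13 is 6, 7, 8 respectively — never all 9.
So no plan with fewer than 15 crossings exists, and this one achieves 15:
1. Farmer goes to the east bank with the beetle and the lizard.  [the west bank: the cricket, the finch, the frog, the moth, the snake, the sparrow, the spider | the east bank: the beetle, the lizard]
2. Farmer goes back to the west bank with the beetle.  [the west bank: the beetle, the cricket, the finch, the frog, the moth, the snake, the sparrow, the spider | the east bank: the lizard]
3. Farmer goes to the east bank with the beetle and the cricket.  [the west bank: the finch, the frog, the moth, the snake, the sparrow, the spider | the east bank: the beetle, the cricket, the lizard]
4. Farmer goes back to the west bank with the lizard.  [the west bank: the finch, the frog, the lizard, the moth, the snake, the sparrow, the spider | the east bank: the beetle, the cricket]
5. Farmer goes to the east bank with the lizard and the snake.  [the west bank: the finch, the frog, the moth, the sparrow, the spider | the east bank: the beetle, the cricket, the lizard, the snake]
6. Farmer goes back to the west bank with the lizard.  [the west bank: the finch, the frog, the lizard, the moth, the sparrow, the spider | the east bank: the beetle, the cricket, the snake]
7. Farmer goes to the east bank with the lizard and the moth.  [the west bank: the finch, the frog, the sparrow, the spider | the east bank: the beetle, the cricket, the lizard, the moth, the snake]
8. Farmer goes back to the west bank with the lizard.  [the west bank: the finch, the frog, the lizard, the sparrow, the spider | the east bank: the beetle, the cricket, the moth, the snake]
9. Farmer goes to the east bank with the lizard and the sparrow.  [the west bank: the finch, the frog, the spider | the east bank: the beetle, the cricket, the lizard, the moth, the snake, the sparrow]
10. Farmer goes back to the west bank with the lizard.  [the west bank: the finch, the frog, the lizard, the spider | the east bank: the beetle, the cricket, the moth, the snake, the sparrow]
11. Farmer goes to the east bank with the finch and the lizard.  [the west bank: the frog, the spider | the east bank: the beetle, the cricket, the finch, the lizard, the moth, the snake, the sparrow]
12. Farmer goes back to the west bank with the lizard.  [the west bank: the frog, the lizard, the spider | the east bank: the beetle, the cricket, the finch, the moth, the snake, the sparrow]
13. Farmer goes to the east bank with the frog and the lizard.  [the west bank: the spider | the east bank: the beetle, the cricket, the finch, the frog, the lizard, the moth, the snake, the sparrow]
14. Farmer goes back to the west bank with the lizard.  [the west bank: the lizard, the spider | the east bank: the beetle, the cricket, the finch, the frog, the moth, the snake, the sparrow]
15. Farmer goes to the east bank with the lizard and the spider.  [the west bank: — | the east bank: the beetle, the cricket, the finch, the frog, the lizard, the moth, the snake, the sparrow, the spider]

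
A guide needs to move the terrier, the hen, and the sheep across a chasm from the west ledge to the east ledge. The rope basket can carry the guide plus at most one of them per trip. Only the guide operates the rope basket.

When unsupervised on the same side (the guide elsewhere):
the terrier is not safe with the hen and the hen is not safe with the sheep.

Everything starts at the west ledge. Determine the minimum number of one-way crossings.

7

Counting alone: the guide can take at most 1 across per trip to the east ledge, so moving all 3 needs at least 3 loaded trips out, with a return between consecutive ones — at least 5 crossings.
The safety rule pushes this higher. Following every safe sequence of crossings, the most of the 3 that can be at the east ledge as the rope basket arrives there on crossing 5 is 2 — never all 3.
So no plan with fewer than 7 crossings exists, and this one achieves 7:
1. Guide goes to the east ledge with the hen.  [the west ledge: the sheep, the terrier | the east ledge: the hen]
2. Guide goes back to the west ledge alone.  [the west ledge: the sheep, the terrier | the east ledge: the hen]
3. Guide goes to the east ledge with the terrier.  [the west ledge: the sheep | the east ledge: the hen, the terrier]
4. Guide goes back to the west ledge with the hen.  [the west ledge: the hen, the sheep | the east ledge: the terrier]
5. Guide goes to the east ledge with the sheep.  [the west ledge: the hen | the east ledge: the sheep, the terrier]
6. Guide goes back to the west ledge alone.  [the west ledge: the hen | the east ledge: the sheep, the terrier]
7. Guide goes to the east ledge with the hen.  [the west ledge: — | the east ledge: the hen, the sheep, the terrier]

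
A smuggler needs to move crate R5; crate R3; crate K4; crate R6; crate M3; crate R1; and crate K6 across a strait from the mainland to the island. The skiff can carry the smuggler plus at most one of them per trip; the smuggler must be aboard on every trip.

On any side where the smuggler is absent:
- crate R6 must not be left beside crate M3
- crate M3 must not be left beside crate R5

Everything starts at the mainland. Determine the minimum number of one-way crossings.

Counting alone: the smuggler can take at most 1 across per trip to the island, so moving all 7 needs at least 7 loaded trips out, with a return between consecutive ones — at least 13 crossings.
The safety rule pushes this higher. Following every safe sequence of crossings, the most of the 7 that can be at the island as the skiff arrives there on crossing 13 is 6 — never all 7.
So no plan with fewer than 15 crossings exists, and this one achieves 15:
1. Smuggler goes to the island with crate M3.
2. Smuggler goes back to the mainland alone.
3. Smuggler goes to the island with crate R5.
4. Smuggler goes back to the mainland with crate M3.
5. Smuggler goes to the island with crate R6.
6. Smuggler goes back to the mainland alone.
7. Smuggler goes to the island with crate R3.
8. Smuggler goes back to the mainland alone.
9. Smuggler goes to the island with crate K4.
10. Smuggler goes back to the mainland alone.
11. Smuggler goes to the island with crate R1.
12. Smuggler goes back to the mainland alone.
13. Smuggler goes to the island with crate K6.
14. Smuggler goes back to the mainland alone.
15. Smuggler goes to the island with crate M3.

15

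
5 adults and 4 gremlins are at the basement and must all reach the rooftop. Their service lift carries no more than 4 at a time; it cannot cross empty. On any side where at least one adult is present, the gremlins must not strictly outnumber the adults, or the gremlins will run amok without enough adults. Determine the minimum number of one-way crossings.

Counting alone: each trip to the rooftop takes at most 4 across and each return brings at least 1 back, so after t trips out (and t−1 returns) at most 4t − (t−1) of the 9 are across; that first reaches 9 at t = 3, so at least 5 crossings are needed.
The plan below uses exactly 5 crossings, so it is optimal:
1. 3 gremlins → the rooftop.  (the basement: 5A 1G; the rooftop: 0A 3G)
2. 1 gremlin ← the basement.  (the basement: 5A 2G; the rooftop: 0A 2G)
3. 3 adults and 1 gremlin → the rooftop.  (the basement: 2A 1G; the rooftop: 3A 3G)
4. 1 gremlin ← the basement.  (the basement: 2A 2G; the rooftop: 3A 2G)
5. 2 adults and 2 gremlins → the rooftop.  (the basement: 0A 0G; the rooftop: 5A 4G)

5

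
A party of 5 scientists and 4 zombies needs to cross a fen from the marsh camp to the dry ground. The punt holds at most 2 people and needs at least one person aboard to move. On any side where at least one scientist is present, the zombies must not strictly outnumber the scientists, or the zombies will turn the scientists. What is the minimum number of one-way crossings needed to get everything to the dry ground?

15

Counting alone: each trip to the dry ground takes at most 2 across and each return brings at least 1 back, so after t trips out (and t−1 returns) at most 2t − (t−1) of the 9 are across; that first reaches 9 at t = 8, so at least 15 crossings are needed.
The plan below uses exactly 15 crossings, so it is optimal:
1. 2 zombies → the dry ground.  (the marsh camp: 5S 2Z; the dry ground: 0S 2Z)
2. 1 zombie ← the marsh camp.  (the marsh camp: 5S 3Z; the dry ground: 0S 1Z)
3. 2 zombies → the dry ground.  (the marsh camp: 5S 1Z; the dry ground: 0S 3Z)
4. 1 zombie ← the marsh camp.  (the marsh camp: 5S 2Z; the dry ground: 0S 2Z)
5. 2 scientists → the dry ground.  (the marsh camp: 3S 2Z; the dry ground: 2S 2Z)
6. 1 zombie ← the marsh camp.  (the marsh camp: 3S 3Z; the dry ground: 2S 1Z)
7. 1 scientist and 1 zombie → the dry ground.  (the marsh camp: 2S 2Z; the dry ground: 3S 2Z)
8. 1 scientist ← the marsh camp.  (the marsh camp: 3S 2Z; the dry ground: 2S 2Z)
9. 1 scientist and 1 zombie → the dry ground.  (the marsh camp: 2S 1Z; the dry ground: 3S 3Z)
10. 1 zombie ← the marsh camp.  (the marsh camp: 2S 2Z; the dry ground: 3S 2Z)
11. 1 scientist and 1 zombie → the dry ground.  (the marsh camp: 1S 1Z; the dry ground: 4S 3Z)
12. 1 scientist ← the marsh camp.  (the marsh camp: 2S 1Z; the dry ground: 3S 3Z)
13. 1 scientist and 1 zombie → the dry ground.  (the marsh camp: 1S 0Z; the dry ground: 4S 4Z)
14. 1 zombie ← the marsh camp.  (the marsh camp: 1S 1Z; the dry ground: 4S 3Z)
15. 1 scientist and 1 zombie → the dry ground.  (the marsh camp: 0S 0Z; the dry ground: 5S 4Z)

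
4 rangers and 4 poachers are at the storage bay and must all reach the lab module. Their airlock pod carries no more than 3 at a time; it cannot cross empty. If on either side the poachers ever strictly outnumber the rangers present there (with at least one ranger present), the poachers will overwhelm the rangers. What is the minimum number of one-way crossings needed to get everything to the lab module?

9

Counting alone: each trip to the lab module takes at most 3 across and each return brings at least 1 back, so after t trips out (and t−1 returns) at most 3t − (t−1) of the 8 are across; that first reaches 8 at t = 4, so at least 7 crossings are needed.
The safety rule pushes this higher. Following every safe sequence of crossings, the most of the 8 that can be at the lab module as the airlock pod arrives there on crossing 7 is 7 — never all 8.
So no plan with fewer than 9 crossings exists, and this one achieves 9:
1. 2 poachers → the lab module.  (the storage bay: 4R 2P; the lab module: 0R 2P)
2. 1 poacher ← the storage bay.  (the storage bay: 4R 3P; the lab module: 0R 1P)
3. 3 poachers → the lab module.  (the storage bay: 4R 0P; the lab module: 0R 4P)
4. 1 poacher ← the storage bay.  (the storage bay: 4R 1P; the lab module: 0R 3P)
5. 3 rangers → the lab module.  (the storage bay: 1R 1P; the lab module: 3R 3P)
6. 1 ranger and 1 poacher ← the storage bay.  (the storage bay: 2R 2P; the lab module: 2R 2P)
7. 2 rangers → the lab module.  (the storage bay: 0R 2P; the lab module: 4R 2P)
8. 1 poacher ← the storage bay.  (the storage bay: 0R 3P; the lab module: 4R 1P)
9. 3 poachers → the lab module.  (the storage bay: 0R 0P; the lab module: 4R 4P)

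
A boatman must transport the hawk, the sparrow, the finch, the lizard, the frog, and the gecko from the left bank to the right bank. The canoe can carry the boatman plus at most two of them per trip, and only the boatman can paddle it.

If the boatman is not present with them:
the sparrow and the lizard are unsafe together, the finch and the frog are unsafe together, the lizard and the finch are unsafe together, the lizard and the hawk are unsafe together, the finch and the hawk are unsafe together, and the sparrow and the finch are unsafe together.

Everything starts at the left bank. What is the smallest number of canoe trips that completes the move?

9

Counting alone: the boatman can take at most 2 across per trip to the right bank, so moving all 6 needs at least 3 loaded trips out, with a return between consecutive ones — at least 5 crossings.
The safety rule pushes this higher. Following every safe sequence of crossings, the most of the 6 that can be at the right bank as the canoe arrives there on crossings 5, 7 is 4, 5 respectively — never all 6.
So no plan with fewer than 9 crossings exists, and this one achieves 9:
1. Boatman goes to the right bank with the finch and the lizard.  [the left bank: the frog, the gecko, the hawk, the sparrow | the right bank: the finch, the lizard]
2. Boatman goes back to the left bank with the finch.  [the left bank: the finch, the frog, the gecko, the hawk, the sparrow | the right bank: the lizard]
3. Boatman goes to the right bank with the finch and the frog.  [the left bank: the gecko, the hawk, the sparrow | the right bank: the finch, the frog, the lizard]
4. Boatman goes back to the left bank with the finch.  [the left bank: the finch, the gecko, the hawk, the sparrow | the right bank: the frog, the lizard]
5. Boatman goes to the right bank with the hawk and the sparrow.  [the left bank: the finch, the gecko | the right bank: the frog, the hawk, the lizard, the sparrow]
6. Boatman goes back to the left bank with the lizard.  [the left bank: the finch, the gecko, the lizard | the right bank: the frog, the hawk, the sparrow]
7. Boatman goes to the right bank with the finch and the gecko.  [the left bank: the lizard | the right bank: the finch, the frog, the gecko, the hawk, the sparrow]
8. Boatman goes back to the left bank with the finch.  [the left bank: the finch, the lizard | the right bank: the frog, the gecko, the hawk, the sparrow]
9. Boatman goes to the right bank with the finch and the lizard.  [the left bank: — | the right bank: the finch, the frog, the gecko, the hawk, the lizard, the sparrow]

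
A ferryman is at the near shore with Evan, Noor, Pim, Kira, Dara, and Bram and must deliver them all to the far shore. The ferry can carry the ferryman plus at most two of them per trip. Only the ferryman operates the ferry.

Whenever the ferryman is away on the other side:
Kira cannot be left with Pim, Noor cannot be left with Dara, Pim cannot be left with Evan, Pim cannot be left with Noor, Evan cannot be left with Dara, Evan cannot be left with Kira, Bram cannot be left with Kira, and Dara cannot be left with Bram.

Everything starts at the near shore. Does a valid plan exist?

Whatever the first load, the items left behind include a forbidden pair without the ferryman. No opening move is safe, so no plan exists.

No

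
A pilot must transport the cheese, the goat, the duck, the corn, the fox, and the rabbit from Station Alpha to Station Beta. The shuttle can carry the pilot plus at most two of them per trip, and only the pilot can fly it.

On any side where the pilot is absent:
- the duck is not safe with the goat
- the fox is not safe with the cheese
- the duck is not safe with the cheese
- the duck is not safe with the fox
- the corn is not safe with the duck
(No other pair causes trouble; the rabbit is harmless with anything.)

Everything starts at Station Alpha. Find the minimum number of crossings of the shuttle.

9

Counting alone: the pilot can take at most 2 across per trip to Station Beta, so moving all 6 needs at least 3 loaded trips out, with a return between consecutive ones — at least 5 crossings.
The safety rule pushes this higher. Following every safe sequence of crossings, the most of the 6 that can be at Station Beta as the shuttle arrives there on crossings 5, 7 is 4, 5 respectively — never all 6.
So no plan with fewer than 9 crossings exists, and this one achieves 9:
1. Pilot goes to Station Beta with the cheese and the duck.
2. Pilot goes back to Station Alpha with the cheese.
3. Pilot goes to Station Beta with the cheese and the goat.
4. Pilot goes back to Station Alpha with the duck.
5. Pilot goes to Station Beta with the corn and the duck.
6. Pilot goes back to Station Alpha with the duck.
7. Pilot goes to Station Beta with the duck and the rabbit.
8. Pilot goes back to Station Alpha with the duck.
9. Pilot goes to Station Beta with the duck and the fox.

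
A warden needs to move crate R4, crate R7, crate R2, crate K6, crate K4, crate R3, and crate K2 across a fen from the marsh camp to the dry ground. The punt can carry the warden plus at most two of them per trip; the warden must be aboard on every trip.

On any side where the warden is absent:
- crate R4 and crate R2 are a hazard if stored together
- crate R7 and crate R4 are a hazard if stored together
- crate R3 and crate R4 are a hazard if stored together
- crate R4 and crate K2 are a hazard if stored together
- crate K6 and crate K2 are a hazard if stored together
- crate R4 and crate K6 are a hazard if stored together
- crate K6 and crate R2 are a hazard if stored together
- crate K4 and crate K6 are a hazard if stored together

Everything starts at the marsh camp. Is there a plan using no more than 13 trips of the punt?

Yes

Yes — this plan uses 11 crossings (≤ 13):
1. Warden goes to the dry ground with crate K6 and crate R4.
2. Warden goes back to the marsh camp with crate R4.
3. Warden goes to the dry ground with crate R4 and crate R7.
4. Warden goes back to the marsh camp with crate R4.
5. Warden goes to the dry ground with crate R3 and crate R4.
6. Warden goes back to the marsh camp with crate R4.
7. Warden goes to the dry ground with crate K2 and crate R2.
8. Warden goes back to the marsh camp with crate K6.
9. Warden goes to the dry ground with crate K4 and crate R4.
10. Warden goes back to the marsh camp with crate R4.
11. Warden goes to the dry ground with crate K6 and crate R4.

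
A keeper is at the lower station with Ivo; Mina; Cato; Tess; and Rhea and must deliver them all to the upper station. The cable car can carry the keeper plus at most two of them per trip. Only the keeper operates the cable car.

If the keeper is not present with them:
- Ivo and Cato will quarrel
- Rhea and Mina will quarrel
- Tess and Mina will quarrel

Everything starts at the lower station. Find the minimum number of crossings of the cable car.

Counting alone: the keeper can take at most 2 across per trip to the upper station, so moving all 5 needs at least 3 loaded trips out, with a return between consecutive ones — at least 5 crossings.
The plan below uses exactly 5 crossings, so it is optimal:
1. Keeper goes to the upper station with Ivo and Mina.  [the lower station: Cato, Rhea, Tess | the upper station: Ivo, Mina]
2. Keeper goes back to the lower station alone.  [the lower station: Cato, Rhea, Tess | the upper station: Ivo, Mina]
3. Keeper goes to the upper station with Rhea and Tess.  [the lower station: Cato | the upper station: Ivo, Mina, Rhea, Tess]
4. Keeper goes back to the lower station with Mina.  [the lower station: Cato, Mina | the upper station: Ivo, Rhea, Tess]
5. Keeper goes to the upper station with Cato and Mina.  [the lower station: — | the upper station: Cato, Ivo, Mina, Rhea, Tess]

5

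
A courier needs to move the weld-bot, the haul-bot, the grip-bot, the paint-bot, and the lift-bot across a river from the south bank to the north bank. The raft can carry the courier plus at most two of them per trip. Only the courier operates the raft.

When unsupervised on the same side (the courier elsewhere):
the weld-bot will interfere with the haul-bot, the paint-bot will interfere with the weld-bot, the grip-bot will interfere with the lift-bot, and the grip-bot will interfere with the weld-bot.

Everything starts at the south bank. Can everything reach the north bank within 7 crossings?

Yes

Yes — this plan uses 5 crossings (≤ 7):
1. Courier goes to the north bank with the grip-bot and the weld-bot.
2. Courier goes back to the south bank with the weld-bot.
3. Courier goes to the north bank with the haul-bot and the paint-bot.
4. Courier goes back to the south bank alone.
5. Courier goes to the north bank with the lift-bot and the weld-bot.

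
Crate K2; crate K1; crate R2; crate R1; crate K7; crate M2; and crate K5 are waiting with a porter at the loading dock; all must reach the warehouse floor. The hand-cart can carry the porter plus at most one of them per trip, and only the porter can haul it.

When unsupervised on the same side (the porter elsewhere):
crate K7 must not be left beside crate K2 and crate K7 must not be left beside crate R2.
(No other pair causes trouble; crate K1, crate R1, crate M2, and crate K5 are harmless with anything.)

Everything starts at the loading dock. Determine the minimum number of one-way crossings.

Counting alone: the porter can take at most 1 across per trip to the warehouse floor, so moving all 7 needs at least 7 loaded trips out, with a return between consecutive ones — at least 13 crossings.
The safety rule pushes this higher. Following every safe sequence of crossings, the most of the 7 that can be at the warehouse floor as the hand-cart arrives there on crossing 13 is 6 — never all 7.
So no plan with fewer than 15 crossings exists, and this one achieves 15:
1. Porter goes to the warehouse floor with crate K7.  [the loading dock: crate K1, crate K2, crate K5, crate M2, crate R1, crate R2 | the warehouse floor: crate K7]
2. Porter goes back to the loading dock alone.  [the loading dock: crate K1, crate K2, crate K5, crate M2, crate R1, crate R2 | the warehouse floor: crate K7]
3. Porter goes to the warehouse floor with crate K2.  [the loading dock: crate K1, crate K5, crate M2, crate R1, crate R2 | the warehouse floor: crate K2, crate K7]
4. Porter goes back to the loading dock with crate K7.  [the loading dock: crate K1, crate K5, crate K7, crate M2, crate R1, crate R2 | the warehouse floor: crate K2]
5. Porter goes to the warehouse floor with crate R2.  [the loading dock: crate K1, crate K5, crate K7, crate M2, crate R1 | the warehouse floor: crate K2, crate R2]
6. Porter goes back to the loading dock alone.  [the loading dock: crate K1, crate K5, crate K7, crate M2, crate R1 | the warehouse floor: crate K2, crate R2]
7. Porter goes to the warehouse floor with crate K1.  [the loading dock: crate K5, crate K7, crate M2, crate R1 | the warehouse floor: crate K1, crate K2, crate R2]
8. Porter goes back to the loading dock alone.  [the loading dock: crate K5, crate K7, crate M2, crate R1 | the warehouse floor: crate K1, crate K2, crate R2]
9. Porter goes to the warehouse floor with crate R1.  [the loading dock: crate K5, crate K7, crate M2 | the warehouse floor: crate K1, crate K2, crate R1, crate R2]
10. Porter goes back to the loading dock alone.  [the loading dock: crate K5, crate K7, crate M2 | the warehouse floor: crate K1, crate K2, crate R1, crate R2]
11. Porter goes to the warehouse floor with crate M2.  [the loading dock: crate K5, crate K7 | the warehouse floor: crate K1, crate K2, crate M2, crate R1, crate R2]
12. Porter goes back to the loading dock alone.  [the loading dock: crate K5, crate K7 | the warehouse floor: crate K1, crate K2, crate M2, crate R1, crate R2]
13. Porter goes to the warehouse floor with crate K5.  [the loading dock: crate K7 | the warehouse floor: crate K1, crate K2, crate K5, crate M2, crate R1, crate R2]
14. Porter goes back to the loading dock alone.  [the loading dock: crate K7 | the warehouse floor: crate K1, crate K2, crate K5, crate M2, crate R1, crate R2]
15. Porter goes to the warehouse floor with crate K7.  [the loading dock: — | the warehouse floor: crate K1, crate K2, crate K5, crate K7, crate M2, crate R1, crate R2]

15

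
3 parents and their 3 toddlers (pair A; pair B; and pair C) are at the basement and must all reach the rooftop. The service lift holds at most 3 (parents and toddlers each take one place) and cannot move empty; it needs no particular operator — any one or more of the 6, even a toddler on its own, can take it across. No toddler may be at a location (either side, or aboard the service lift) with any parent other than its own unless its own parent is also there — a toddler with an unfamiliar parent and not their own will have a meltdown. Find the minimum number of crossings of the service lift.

5

Counting alone: each trip to the rooftop takes at most 3 across and each return brings at least 1 back, so after t trips out (and t−1 returns) at most 3t − (t−1) of the 6 are across; that first reaches 6 at t = 3, so at least 5 crossings are needed.
The plan below uses exactly 5 crossings, so it is optimal:
1. parent A and toddler A cross → the rooftop.
2. parent A crosses ← the basement.
3. parent A, parent B, and parent C cross → the rooftop.
4. toddler A crosses ← the basement.
5. toddler A, toddler B, and toddler C cross → the rooftop.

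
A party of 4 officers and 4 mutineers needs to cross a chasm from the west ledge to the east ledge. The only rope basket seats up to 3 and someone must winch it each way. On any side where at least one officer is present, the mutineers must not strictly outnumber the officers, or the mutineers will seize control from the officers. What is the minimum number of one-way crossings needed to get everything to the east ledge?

9

Counting alone: each trip to the east ledge takes at most 3 across and each return brings at least 1 back, so after t trips out (and t−1 returns) at most 3t − (t−1) of the 8 are across; that first reaches 8 at t = 4, so at least 7 crossings are needed.
The safety rule pushes this higher. Following every safe sequence of crossings, the most of the 8 that can be at the east ledge as the rope basket arrives there on crossing 7 is 7 — never all 8.
So no plan with fewer than 9 crossings exists, and this one achieves 9:
1. 2 mutineers → the east ledge.  (the west ledge: 4O 2M; the east ledge: 0O 2M)
2. 1 mutineer ← the west ledge.  (the west ledge: 4O 3M; the east ledge: 0O 1M)
3. 3 mutineers → the east ledge.  (the west ledge: 4O 0M; the east ledge: 0O 4M)
4. 1 mutineer ← the west ledge.  (the west ledge: 4O 1M; the east ledge: 0O 3M)
5. 3 officers → the east ledge.  (the west ledge: 1O 1M; the east ledge: 3O 3M)
6. 1 officer and 1 mutineer ← the west ledge.  (the west ledge: 2O 2M; the east ledge: 2O 2M)
7. 2 officers → the east ledge.  (the west ledge: 0O 2M; the east ledge: 4O 2M)
8. 1 mutineer ← the west ledge.  (the west ledge: 0O 3M; the east ledge: 4O 1M)
9. 3 mutineers → the east ledge.  (the west ledge: 0O 0M; the east ledge: 4O 4M)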